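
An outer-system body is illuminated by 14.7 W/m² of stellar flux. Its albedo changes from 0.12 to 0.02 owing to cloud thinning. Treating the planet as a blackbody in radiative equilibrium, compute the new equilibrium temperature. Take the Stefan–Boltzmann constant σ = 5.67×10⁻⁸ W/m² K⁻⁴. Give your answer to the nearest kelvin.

89 K

With the new albedo, S(1−α₂)/4 = 3.601 W/m², so T₂ = 89.27 K.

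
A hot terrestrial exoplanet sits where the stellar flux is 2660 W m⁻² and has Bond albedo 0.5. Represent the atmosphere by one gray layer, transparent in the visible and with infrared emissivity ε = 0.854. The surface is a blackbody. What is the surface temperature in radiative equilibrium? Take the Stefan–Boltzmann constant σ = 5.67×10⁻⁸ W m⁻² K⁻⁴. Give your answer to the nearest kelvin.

318 K

The planet radiates to space at T_e = [S(1−α)/(4σ)]^(1/4) = 276.7 K.
The surface balance (absorbed SW + ε·downward IR = σT_s⁴) with T_a⁴ = T_s⁴/2 reduces to T_s = T_e·[2/(2−ε)]^¼ = 318.1 K.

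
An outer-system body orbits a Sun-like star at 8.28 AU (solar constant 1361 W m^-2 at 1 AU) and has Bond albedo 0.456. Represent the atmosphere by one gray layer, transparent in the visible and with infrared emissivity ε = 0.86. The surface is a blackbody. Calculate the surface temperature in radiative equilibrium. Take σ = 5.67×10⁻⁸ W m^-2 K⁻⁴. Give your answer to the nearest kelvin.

96 K

By the inverse-square law, S = 1361/8.28² = 19.85 W m^-2.
At the top of the atmosphere, σT_e⁴ = S(1−α)/4 = 2.700 W m^-2, giving T_e = 83.07 K.
For a single slab of emissivity ε, T_s⁴ = 2T_e⁴/(2−ε); thus T_s = 83.07·(1.754)^(1/4) = 95.60 K.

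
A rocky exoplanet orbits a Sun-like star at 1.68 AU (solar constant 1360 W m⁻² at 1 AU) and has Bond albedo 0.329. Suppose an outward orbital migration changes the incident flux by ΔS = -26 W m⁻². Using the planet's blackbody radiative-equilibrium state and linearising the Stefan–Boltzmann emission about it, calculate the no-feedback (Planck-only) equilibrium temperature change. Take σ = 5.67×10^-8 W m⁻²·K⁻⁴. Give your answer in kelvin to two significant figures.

Flux at the orbit: S = 1360/(1.68)² = 481.9 W m⁻².
Unperturbed T_e = [481.9·(1−0.329)/(4σ)]^¼ = 194.3 K.
ΔF = Δ[S(1−α)]/4 = (1−0.329)·-26/4 = -4.362 W m⁻².
Linearising σT⁴ gives d(σT⁴)/dT = 4σT_e³ = 1.664 W m⁻² per K.
So ΔT₀ = -4.362/1.664 = -2.62 K.

-2.6 K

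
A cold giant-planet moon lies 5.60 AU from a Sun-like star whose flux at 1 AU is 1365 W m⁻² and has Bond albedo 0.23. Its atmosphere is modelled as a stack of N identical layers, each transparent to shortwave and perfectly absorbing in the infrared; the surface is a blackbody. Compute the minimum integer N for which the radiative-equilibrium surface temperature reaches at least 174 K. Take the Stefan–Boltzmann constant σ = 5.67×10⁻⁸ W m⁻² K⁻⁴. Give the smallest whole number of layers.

By the inverse-square law, S = 1365/5.60² = 43.53 W m⁻².
Top-of-atmosphere balance: σT_e⁴ = S(1−α)/4 = 8.379 W m⁻² → T_e = 110.3 K.
Since T_s⁴ = (N+1)T_e⁴, we need N ≥ (T_s/T_e)⁴ − 1 = 5.203.
So N ≥ 5.203; the smallest integer is N = 6.

6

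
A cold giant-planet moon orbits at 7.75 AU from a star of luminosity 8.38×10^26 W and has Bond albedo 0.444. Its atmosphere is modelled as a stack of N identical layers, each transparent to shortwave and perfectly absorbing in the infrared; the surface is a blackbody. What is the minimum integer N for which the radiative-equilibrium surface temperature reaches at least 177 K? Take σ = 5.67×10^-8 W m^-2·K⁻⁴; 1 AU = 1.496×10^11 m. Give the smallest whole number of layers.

Orbital distance: d = 7.75 AU = 1.159×10^12 m.
S = L/(4πd²) = 49.61 W m^-2.
The effective emission temperature is T_e = [S(1−α)/(4σ)]^¼ = 105.0 K.
T_s = (N+1)^(1/4)·T_e ≥ 177 K requires N+1 ≥ (T_s/T_e)⁴ = (177/105.0)⁴ = 8.070.
So N ≥ 7.070; the smallest integer is N = 8.

8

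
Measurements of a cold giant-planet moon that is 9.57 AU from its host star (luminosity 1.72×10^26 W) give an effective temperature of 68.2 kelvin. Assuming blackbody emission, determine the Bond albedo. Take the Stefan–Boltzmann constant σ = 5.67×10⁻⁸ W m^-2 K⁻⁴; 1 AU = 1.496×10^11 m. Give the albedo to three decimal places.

Orbital distance: d = 9.57 AU = 1.432×10^12 m.
Spreading L over a sphere of radius d: S = 1.72×10^26/(4π·1.43×10^12²) = 6.678 W m^-2.
From σT⁴ = S(1−α)/4 we invert for α: 1−α = 4σT⁴/S.
σT⁴ = 1.227 W m^-2, so 4σT⁴ = 4.907 W m^-2.
1−α = 4.907/6.678 = 0.7348, so α = 0.2652.

0.265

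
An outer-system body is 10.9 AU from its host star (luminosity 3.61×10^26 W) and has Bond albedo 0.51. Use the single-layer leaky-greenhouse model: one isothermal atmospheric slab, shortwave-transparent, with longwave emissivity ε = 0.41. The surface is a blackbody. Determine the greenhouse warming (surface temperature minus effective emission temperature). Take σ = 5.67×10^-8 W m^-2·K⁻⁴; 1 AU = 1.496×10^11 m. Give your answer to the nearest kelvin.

Orbital distance: d = 10.9 AU = 1.631×10^12 m.
Flux at the orbit: S = L/(4πd²) = 3.61×10^26/(4π·(1.63×10^12)²) = 10.80 W m^-2.
The planet radiates to space at T_e = [S(1−α)/(4σ)]^(1/4) = 69.51 K.
For a single slab of emissivity ε, T_s⁴ = 2T_e⁴/(2−ε); thus T_s = 69.51·(1.258)^(1/4) = 73.61 K.
T_s − T_e = 73.61 − 69.51 = 4.103 K.

4 K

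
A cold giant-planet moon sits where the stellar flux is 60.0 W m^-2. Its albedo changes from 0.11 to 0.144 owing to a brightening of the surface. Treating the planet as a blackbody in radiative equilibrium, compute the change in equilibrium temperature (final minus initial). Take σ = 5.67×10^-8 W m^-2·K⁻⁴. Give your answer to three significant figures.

-1.20 kelvin

Before: T₁ = [60.00·0.89/(4σ)]^(1/4) = 123.9 K.
With α = 0.144, T₂ = 122.7 K.
Change: 122.7 − 123.9 = -1.200 K.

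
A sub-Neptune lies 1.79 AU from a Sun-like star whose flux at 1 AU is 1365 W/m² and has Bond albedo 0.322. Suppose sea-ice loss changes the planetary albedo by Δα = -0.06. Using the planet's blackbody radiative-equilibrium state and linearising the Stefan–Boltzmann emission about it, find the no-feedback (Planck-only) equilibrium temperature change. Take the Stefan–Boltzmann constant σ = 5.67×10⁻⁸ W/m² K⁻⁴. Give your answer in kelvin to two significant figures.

Irradiance scales as 1/d², so S = 1365 W/m² × (1/1.79)² = 426.0 W/m².
Reference equilibrium: T_e = [S(1−α)/(4σ)]^(1/4) = 188.9 K.
ΔF = −(S/4)Δα = −(426.0/4)×(-0.06) = 6.390 W/m².
Planck response: λ_P = 4σT_e³ = 4·5.67×10⁻⁸·(188.9)³ = 1.529 W/m²/K.
So ΔT₀ = 6.390/1.529 = 4.18 K.

4.2 kelvin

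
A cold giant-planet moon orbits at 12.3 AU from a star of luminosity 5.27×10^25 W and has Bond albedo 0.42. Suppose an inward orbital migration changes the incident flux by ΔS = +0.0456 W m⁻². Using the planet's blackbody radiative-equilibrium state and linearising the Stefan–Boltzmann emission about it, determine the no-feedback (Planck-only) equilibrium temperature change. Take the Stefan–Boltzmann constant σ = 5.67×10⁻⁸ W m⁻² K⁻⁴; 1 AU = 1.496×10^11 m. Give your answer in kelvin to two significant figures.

0.39 kelvin

Orbital distance: d = 12.3 AU = 1.840×10^12 m.
Spreading L over a sphere of radius d: S = 5.27×10^25/(4π·1.84×10^12²) = 1.239 W m⁻².
The baseline emission temperature is T_e = 42.19 K.
ΔF = Δ[S(1−α)]/4 = (1−0.42)·+0.0456/4 = 0.006612 W m⁻².
Planck response: λ_P = 4σT_e³ = 4·5.67×10⁻⁸·(42.19)³ = 0.01703 W m⁻²/K.
Hence the no-feedback warming is ΔF/(4σT_e³) = 0.388 K.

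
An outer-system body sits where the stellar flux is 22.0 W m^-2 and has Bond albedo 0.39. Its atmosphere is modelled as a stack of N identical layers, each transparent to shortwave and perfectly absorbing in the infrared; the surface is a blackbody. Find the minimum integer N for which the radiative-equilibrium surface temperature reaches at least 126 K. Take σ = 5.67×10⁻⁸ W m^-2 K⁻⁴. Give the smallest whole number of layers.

Top-of-atmosphere balance: σT_e⁴ = S(1−α)/4 = 3.355 W m^-2 → T_e = 87.71 K.
Since T_s⁴ = (N+1)T_e⁴, we need N ≥ (T_s/T_e)⁴ − 1 = 3.260.
The minimum whole number is N = 4.

4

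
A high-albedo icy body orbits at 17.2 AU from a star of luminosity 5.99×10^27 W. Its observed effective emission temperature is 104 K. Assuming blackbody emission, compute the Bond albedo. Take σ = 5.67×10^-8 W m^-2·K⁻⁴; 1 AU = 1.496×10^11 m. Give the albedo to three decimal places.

d = 17.2 × 1.496×10^11 m = 2.573×10^12 m.
Flux at the orbit: S = L/(4πd²) = 5.99×10^27/(4π·(2.57×10^12)²) = 71.99 W m^-2.
From σT⁴ = S(1−α)/4 we invert for α: 1−α = 4σT⁴/S.
4σT⁴ = 4·5.67×10⁻⁸·(104)⁴ = 26.53 W m^-2.
1−α = 26.53/71.99 = 0.3685, so α = 0.6315.

0.631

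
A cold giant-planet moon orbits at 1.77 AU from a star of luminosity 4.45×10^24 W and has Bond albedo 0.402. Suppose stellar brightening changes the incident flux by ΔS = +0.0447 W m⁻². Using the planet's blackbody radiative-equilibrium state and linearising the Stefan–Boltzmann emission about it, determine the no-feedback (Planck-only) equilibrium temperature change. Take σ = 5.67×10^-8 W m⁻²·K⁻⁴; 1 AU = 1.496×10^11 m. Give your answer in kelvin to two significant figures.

0.13 kelvin

d = 1.77 × 1.496×10^11 m = 2.648×10^11 m.
S = L/(4πd²) = 5.051 W m⁻².
The baseline emission temperature is T_e = 60.41 K.
ΔF = Δ[S(1−α)]/4 = (1−0.402)·+0.0447/4 = 0.006683 W m⁻².
The Planck feedback parameter is 4σT_e³ = 0.05000 W m⁻²/K.
ΔT₀ = ΔF/λ_P = 0.006683/0.05000 = 0.134 K.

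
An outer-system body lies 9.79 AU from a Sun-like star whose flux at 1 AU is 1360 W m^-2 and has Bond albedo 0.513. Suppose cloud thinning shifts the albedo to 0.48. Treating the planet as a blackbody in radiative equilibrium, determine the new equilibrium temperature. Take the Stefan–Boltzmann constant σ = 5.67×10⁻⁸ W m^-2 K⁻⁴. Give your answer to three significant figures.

75.5 K

By the inverse-square law, S = 1360/9.79² = 14.19 W m^-2.
With the new albedo, S(1−α₂)/4 = 1.845 W m^-2, so T₂ = 75.52 K.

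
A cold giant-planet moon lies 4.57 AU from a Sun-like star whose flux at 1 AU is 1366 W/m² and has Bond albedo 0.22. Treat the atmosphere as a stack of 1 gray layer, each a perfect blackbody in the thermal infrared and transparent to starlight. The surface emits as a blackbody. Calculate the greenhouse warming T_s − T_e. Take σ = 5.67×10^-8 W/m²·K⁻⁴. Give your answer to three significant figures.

By the inverse-square law, S = 1366/4.57² = 65.41 W/m².
OLR = S(1−α)/4 = 12.75 W/m²; the top layer radiates at T_e = 122.5 K.
Surface: T_s = (2)^¼·T_e = 145.6 K.
Warming: T_s − T_e = 23.17 K.

23.2 kelvin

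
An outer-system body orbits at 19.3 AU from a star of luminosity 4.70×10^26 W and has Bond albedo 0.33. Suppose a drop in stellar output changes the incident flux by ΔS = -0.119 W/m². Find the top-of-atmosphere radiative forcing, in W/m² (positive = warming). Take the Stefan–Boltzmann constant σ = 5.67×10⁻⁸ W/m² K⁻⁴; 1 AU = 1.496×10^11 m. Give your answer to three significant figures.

d = 19.3 × 1.496×10^11 m = 2.887×10^12 m.
S = L/(4πd²) = 4.487 W/m².
TOA radiative forcing: ΔF = (1−α)ΔS/4 = 0.67·(-0.119)/4 = -0.01993 W/m².

-0.0199 W/m²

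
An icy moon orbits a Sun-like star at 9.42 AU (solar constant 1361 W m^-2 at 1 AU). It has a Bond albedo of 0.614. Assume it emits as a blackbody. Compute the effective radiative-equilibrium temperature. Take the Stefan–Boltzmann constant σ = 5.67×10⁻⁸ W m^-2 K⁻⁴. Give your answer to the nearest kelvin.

71 K

Irradiance scales as 1/d², so S = 1361 W m^-2 × (1/9.42)² = 15.34 W m^-2.
Averaging over the sphere, the absorbed flux is S(1−α)/4 = 1.480 W m^-2.
In equilibrium σT⁴ equals this, so T = 71.48 K.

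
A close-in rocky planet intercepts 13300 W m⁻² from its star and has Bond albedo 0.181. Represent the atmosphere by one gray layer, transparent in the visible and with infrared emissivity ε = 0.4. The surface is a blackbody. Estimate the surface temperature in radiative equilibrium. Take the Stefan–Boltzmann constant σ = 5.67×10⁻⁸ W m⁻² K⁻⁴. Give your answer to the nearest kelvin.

495 kelvin

At the top of the atmosphere, σT_e⁴ = S(1−α)/4 = 2723 W m⁻², giving T_e = 468.1 K.
For a single slab of emissivity ε, T_s⁴ = 2T_e⁴/(2−ε); thus T_s = 468.1·(1.25)^(1/4) = 495.0 K.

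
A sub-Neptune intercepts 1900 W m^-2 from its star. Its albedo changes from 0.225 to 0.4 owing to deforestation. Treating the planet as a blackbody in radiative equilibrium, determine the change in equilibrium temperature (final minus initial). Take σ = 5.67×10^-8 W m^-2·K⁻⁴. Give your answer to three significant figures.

Before: T₁ = [1900·0.775/(4σ)]^(1/4) = 283.9 K.
Final:   T₂ = [S(1−0.4)/(4σ)]^(1/4) = 266.3 K.
ΔT = T₂ − T₁ = -17.59 K.

-17.6 K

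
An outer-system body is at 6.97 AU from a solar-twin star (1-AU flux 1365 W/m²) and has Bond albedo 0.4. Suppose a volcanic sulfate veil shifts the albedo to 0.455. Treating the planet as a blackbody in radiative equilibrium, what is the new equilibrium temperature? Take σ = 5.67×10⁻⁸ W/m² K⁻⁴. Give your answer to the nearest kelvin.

91 K

By the inverse-square law, S = 1365/6.97² = 28.10 W/m².
With the new albedo, S(1−α₂)/4 = 3.828 W/m², so T₂ = 90.65 K.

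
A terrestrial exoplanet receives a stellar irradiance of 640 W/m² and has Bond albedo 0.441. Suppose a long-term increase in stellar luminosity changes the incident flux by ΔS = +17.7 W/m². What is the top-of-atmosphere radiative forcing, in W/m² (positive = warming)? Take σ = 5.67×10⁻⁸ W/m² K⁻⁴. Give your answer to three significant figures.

2.47 W/m²

Only a fraction (1−α) is absorbed and it's spread over 4πR², so ΔF = (1−α)ΔS/4 = 2.474 W/m².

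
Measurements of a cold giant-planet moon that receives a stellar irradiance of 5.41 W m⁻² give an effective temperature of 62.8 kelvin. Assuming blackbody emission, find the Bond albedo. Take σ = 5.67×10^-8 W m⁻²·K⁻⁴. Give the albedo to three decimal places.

0.348

Rearranging the radiative balance, α = 1 − 4σT⁴/S.
4σT⁴ = 4·5.67×10⁻⁸·(62.8)⁴ = 3.528 W m⁻².
Hence α = 1 − 3.528/5.410 = 0.3479.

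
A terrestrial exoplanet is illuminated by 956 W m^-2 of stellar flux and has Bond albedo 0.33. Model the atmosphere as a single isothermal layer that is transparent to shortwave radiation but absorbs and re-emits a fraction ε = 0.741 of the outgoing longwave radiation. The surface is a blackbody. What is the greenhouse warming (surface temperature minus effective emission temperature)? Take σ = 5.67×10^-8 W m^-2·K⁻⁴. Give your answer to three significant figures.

The planet radiates to space at T_e = [S(1−α)/(4σ)]^(1/4) = 230.5 K.
For a single slab of emissivity ε, T_s⁴ = 2T_e⁴/(2−ε); thus T_s = 230.5·(1.589)^(1/4) = 258.8 K.
Greenhouse warming: T_s − T_e = 28.28 K.

28.3 K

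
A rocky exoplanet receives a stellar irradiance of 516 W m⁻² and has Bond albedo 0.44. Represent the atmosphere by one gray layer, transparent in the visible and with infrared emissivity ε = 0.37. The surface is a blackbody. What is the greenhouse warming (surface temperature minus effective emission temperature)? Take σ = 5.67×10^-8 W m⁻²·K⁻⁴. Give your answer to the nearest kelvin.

Effective emission temperature (TOA balance): σT_e⁴ = S(1−α)/4 = 72.24 W m⁻² → T_e = 188.9 K.
The surface balance (absorbed SW + ε·downward IR = σT_s⁴) with T_a⁴ = T_s⁴/2 reduces to T_s = T_e·[2/(2−ε)]^¼ = 198.8 K.
Greenhouse warming: T_s − T_e = 9.914 K.

10 kelvin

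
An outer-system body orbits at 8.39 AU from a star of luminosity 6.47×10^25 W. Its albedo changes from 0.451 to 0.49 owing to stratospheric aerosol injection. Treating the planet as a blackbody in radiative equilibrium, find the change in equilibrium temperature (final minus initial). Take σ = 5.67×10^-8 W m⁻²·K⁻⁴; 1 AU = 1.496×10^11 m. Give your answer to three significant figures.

-0.968 kelvin

Orbital distance: d = 8.39 AU = 1.255×10^12 m.
S = L/(4πd²) = 3.268 W m⁻².
Before: T₁ = [3.268·0.549/(4σ)]^(1/4) = 53.03 K.
After:  T₂ = [3.268·0.51/(4σ)]^(1/4) = 52.07 K.
Change: 52.07 − 53.03 = -0.9681 K.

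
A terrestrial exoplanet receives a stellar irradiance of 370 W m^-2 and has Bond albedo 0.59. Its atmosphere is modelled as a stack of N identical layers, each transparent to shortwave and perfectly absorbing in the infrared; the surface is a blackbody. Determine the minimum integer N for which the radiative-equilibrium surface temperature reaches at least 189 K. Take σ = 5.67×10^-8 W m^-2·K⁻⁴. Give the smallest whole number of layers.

1

The effective emission temperature is T_e = [S(1−α)/(4σ)]^¼ = 160.8 K.
Need (N+1)T_e⁴ ≥ T_s⁴, i.e. N+1 ≥ (189/160.8)⁴ = 1.908.
The minimum whole number is N = 1.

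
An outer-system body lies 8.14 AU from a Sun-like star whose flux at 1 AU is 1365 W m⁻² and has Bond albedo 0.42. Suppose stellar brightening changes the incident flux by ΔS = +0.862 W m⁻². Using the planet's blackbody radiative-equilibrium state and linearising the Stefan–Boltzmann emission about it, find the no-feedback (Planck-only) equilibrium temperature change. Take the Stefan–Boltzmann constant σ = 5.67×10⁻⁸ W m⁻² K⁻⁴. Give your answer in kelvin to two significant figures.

Irradiance scales as 1/d², so S = 1365 W m⁻² × (1/8.14)² = 20.60 W m⁻².
Unperturbed T_e = [20.60·(1−0.42)/(4σ)]^¼ = 85.20 K.
Only a fraction (1−α) is absorbed and it's spread over 4πR², so ΔF = (1−α)ΔS/4 = 0.1250 W m⁻².
The Planck feedback parameter is 4σT_e³ = 0.1402 W m⁻²/K.
ΔT₀ = ΔF/λ_P = 0.1250/0.1402 = 0.891 K.

0.89 K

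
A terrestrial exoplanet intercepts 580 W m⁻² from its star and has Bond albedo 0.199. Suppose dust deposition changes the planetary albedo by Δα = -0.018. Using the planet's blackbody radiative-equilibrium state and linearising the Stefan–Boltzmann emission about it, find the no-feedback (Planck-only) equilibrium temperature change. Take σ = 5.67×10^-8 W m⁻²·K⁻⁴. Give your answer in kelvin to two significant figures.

1.2 K

The baseline emission temperature is T_e = 212.7 K.
TOA radiative forcing: ΔF = −S·Δα/4 = −580.0·(-0.018)/4 = 2.610 W m⁻².
Planck response: λ_P = 4σT_e³ = 4·5.67×10⁻⁸·(212.7)³ = 2.184 W m⁻²/K.
Hence the no-feedback warming is ΔF/(4σT_e³) = 1.20 K.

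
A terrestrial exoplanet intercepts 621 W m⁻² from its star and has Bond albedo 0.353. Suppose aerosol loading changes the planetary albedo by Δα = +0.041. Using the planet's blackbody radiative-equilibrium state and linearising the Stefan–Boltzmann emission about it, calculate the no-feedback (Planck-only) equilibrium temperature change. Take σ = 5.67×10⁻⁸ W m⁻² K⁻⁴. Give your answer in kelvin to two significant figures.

The baseline emission temperature is T_e = 205.2 K.
TOA radiative forcing: ΔF = −S·Δα/4 = −621.0·(+0.041)/4 = -6.365 W m⁻².
Linearising σT⁴ gives d(σT⁴)/dT = 4σT_e³ = 1.958 W m⁻² per K.
Hence the no-feedback warming is ΔF/(4σT_e³) = -3.25 K.

-3.3 kelvin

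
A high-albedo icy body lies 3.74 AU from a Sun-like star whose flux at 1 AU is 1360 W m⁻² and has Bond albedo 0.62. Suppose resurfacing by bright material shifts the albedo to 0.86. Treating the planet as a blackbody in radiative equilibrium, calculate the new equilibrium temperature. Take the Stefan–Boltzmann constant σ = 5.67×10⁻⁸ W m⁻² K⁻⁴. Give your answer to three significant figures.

88.0 kelvin

Flux at the orbit: S = 1360/(3.74)² = 97.23 W m⁻².
With the new albedo, S(1−α₂)/4 = 3.403 W m⁻², so T₂ = 88.02 K.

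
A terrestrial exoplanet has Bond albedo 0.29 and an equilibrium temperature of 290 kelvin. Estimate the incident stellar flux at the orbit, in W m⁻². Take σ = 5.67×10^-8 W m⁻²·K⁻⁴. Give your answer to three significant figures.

2260 W m⁻²

Invert the energy balance for S: S = 4σT⁴/(1−α).
The emitted flux is σT⁴ = 401.0 W m⁻².
S = 4·401.0/0.71 = 2259 W m⁻².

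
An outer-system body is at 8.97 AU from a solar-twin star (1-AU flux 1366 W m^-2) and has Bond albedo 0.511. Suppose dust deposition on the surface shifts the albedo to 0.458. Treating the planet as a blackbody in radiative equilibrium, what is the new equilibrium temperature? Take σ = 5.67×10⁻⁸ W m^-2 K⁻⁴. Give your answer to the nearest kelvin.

80 kelvin

Flux at the orbit: S = 1366/(8.97)² = 16.98 W m^-2.
With the new albedo, S(1−α₂)/4 = 2.300 W m^-2, so T₂ = 79.81 K.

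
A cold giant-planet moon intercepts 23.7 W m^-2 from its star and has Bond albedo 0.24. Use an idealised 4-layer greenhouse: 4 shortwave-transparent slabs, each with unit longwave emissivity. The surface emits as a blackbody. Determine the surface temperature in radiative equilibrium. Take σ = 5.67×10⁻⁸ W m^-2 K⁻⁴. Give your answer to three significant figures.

141 K

OLR = S(1−α)/4 = 4.503 W m^-2; the top layer radiates at T_e = 94.40 K.
With N = 4 opaque layers, T_s = (N+1)^(1/4)·T_e = 5^(1/4)·94.40 = 141.2 K.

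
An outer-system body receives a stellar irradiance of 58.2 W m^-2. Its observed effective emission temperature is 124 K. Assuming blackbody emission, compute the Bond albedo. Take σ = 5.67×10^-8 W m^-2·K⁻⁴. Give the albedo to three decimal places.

From σT⁴ = S(1−α)/4 we invert for α: 1−α = 4σT⁴/S.
σT⁴ = 13.41 W m^-2, so 4σT⁴ = 53.62 W m^-2.
1−α = 53.62/58.20 = 0.9213, so α = 0.0787.

0.079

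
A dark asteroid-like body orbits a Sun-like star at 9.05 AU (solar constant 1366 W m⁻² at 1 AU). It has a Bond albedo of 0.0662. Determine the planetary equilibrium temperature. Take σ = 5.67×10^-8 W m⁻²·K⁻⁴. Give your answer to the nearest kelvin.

Flux at the orbit: S = 1366/(9.05)² = 16.68 W m⁻².
The planet absorbs (1−α)S over its disc πR² and re-emits over 4πR², so the mean absorbed flux is (1−0.0662)·16.68/4 = 3.894 W m⁻².
Balancing against σT⁴: T = (3.894/5.67×10⁻⁸)^(1/4) = 91.03 K.

91 K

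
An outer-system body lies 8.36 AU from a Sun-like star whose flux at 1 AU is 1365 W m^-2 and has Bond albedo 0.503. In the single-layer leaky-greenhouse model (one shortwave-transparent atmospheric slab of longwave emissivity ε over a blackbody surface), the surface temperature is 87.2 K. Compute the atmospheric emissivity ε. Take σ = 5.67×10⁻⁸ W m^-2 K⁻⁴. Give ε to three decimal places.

0.520

Flux at the orbit: S = 1365/(8.36)² = 19.53 W m^-2.
Effective temperature: T_e = [S(1−α)/(4σ)]^(1/4) = 80.88 K.
Since (2−ε)/2 = (T_e/T_s)⁴ = 0.7402, ε = 0.5195.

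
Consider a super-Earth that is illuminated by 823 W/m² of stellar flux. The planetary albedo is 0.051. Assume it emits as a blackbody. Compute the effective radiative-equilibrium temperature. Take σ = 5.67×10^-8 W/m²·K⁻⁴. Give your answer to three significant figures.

242 K

Averaging over the sphere, the absorbed flux is S(1−α)/4 = 195.3 W/m².
Set σT⁴ = 195.3 → T = (195.3/σ)^(1/4) = 242.2 K.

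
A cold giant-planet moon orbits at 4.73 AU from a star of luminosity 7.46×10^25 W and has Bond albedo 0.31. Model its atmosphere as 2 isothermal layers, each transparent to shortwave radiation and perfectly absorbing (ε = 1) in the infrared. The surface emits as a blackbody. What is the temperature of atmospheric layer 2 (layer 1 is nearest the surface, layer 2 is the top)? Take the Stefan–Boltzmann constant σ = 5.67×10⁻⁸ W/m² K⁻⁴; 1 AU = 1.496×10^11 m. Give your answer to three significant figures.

d = 4.73 × 1.496×10^11 m = 7.076×10^11 m.
Spreading L over a sphere of radius d: S = 7.46×10^25/(4π·7.08×10^11²) = 11.86 W/m².
Top-of-atmosphere balance: σT_e⁴ = S(1−α)/4 = 2.045 W/m² → T_e = 77.50 K.
In the N-layer model, layer k (counted from the surface) has T_k = (N+1−k)^(1/4)·T_e.
With k = 2: T_2 = (2+1−2)^¼·77.50 K = 77.50 K.

77.5 kelvin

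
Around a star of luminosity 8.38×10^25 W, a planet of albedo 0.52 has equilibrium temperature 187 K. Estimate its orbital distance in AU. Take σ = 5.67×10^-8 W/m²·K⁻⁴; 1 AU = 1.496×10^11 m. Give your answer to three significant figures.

0.718 AU

The flux needed for this T is 4σT⁴/(1−0.52) = 577.8 W/m².
From L = 4πd²S, d = √(8.38×10^25/(4π·577.8)) = 1.074×10^11 m = 0.7181 AU.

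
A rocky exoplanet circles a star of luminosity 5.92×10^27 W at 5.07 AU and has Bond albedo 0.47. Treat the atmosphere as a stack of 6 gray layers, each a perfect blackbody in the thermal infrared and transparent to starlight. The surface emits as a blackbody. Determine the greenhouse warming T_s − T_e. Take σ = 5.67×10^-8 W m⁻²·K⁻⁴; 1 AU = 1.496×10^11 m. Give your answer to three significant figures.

131 kelvin

Orbital distance: d = 5.07 AU = 7.585×10^11 m.
Flux at the orbit: S = L/(4πd²) = 5.92×10^27/(4π·(7.58×10^11)²) = 818.9 W m⁻².
Top-of-atmosphere balance: σT_e⁴ = S(1−α)/4 = 108.5 W m⁻² → T_e = 209.2 K.
Surface: T_s = (7)^¼·T_e = 340.2 K.
So the greenhouse effect raises the surface by 340.2 − 209.2 = 131.1 K.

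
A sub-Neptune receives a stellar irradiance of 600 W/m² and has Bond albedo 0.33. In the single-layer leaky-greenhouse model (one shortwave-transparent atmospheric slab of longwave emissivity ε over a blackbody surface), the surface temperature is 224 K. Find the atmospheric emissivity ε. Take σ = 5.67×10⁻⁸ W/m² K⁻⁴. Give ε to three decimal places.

0.592

Effective temperature: T_e = [S(1−α)/(4σ)]^(1/4) = 205.2 K.
Since (2−ε)/2 = (T_e/T_s)⁴ = 0.7040, ε = 0.5919.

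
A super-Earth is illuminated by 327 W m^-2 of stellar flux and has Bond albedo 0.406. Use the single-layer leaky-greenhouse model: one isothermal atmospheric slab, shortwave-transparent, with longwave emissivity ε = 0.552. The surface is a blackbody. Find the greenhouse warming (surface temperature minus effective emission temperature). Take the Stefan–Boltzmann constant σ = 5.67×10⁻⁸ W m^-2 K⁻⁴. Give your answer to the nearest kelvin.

The planet radiates to space at T_e = [S(1−α)/(4σ)]^(1/4) = 171.1 K.
For a single slab of emissivity ε, T_s⁴ = 2T_e⁴/(2−ε); thus T_s = 171.1·(1.381)^(1/4) = 185.5 K.
T_s − T_e = 185.5 − 171.1 = 14.39 K.

14 kelvin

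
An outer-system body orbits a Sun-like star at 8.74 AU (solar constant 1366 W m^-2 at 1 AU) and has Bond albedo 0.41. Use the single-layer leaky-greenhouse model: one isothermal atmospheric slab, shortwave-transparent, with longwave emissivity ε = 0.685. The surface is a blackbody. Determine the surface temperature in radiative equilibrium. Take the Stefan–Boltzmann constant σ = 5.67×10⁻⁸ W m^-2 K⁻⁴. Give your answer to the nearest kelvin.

92 K

Irradiance scales as 1/d², so S = 1366 W m^-2 × (1/8.74)² = 17.88 W m^-2.
At the top of the atmosphere, σT_e⁴ = S(1−α)/4 = 2.638 W m^-2, giving T_e = 82.59 K.
The surface balance (absorbed SW + ε·downward IR = σT_s⁴) with T_a⁴ = T_s⁴/2 reduces to T_s = T_e·[2/(2−ε)]^¼ = 91.71 K.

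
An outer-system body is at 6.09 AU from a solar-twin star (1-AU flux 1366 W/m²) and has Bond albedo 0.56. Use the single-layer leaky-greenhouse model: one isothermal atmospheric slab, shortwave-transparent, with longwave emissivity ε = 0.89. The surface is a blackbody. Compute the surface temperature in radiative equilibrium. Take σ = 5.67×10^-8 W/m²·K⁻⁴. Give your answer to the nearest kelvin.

107 K

By the inverse-square law, S = 1366/6.09² = 36.83 W/m².
At the top of the atmosphere, σT_e⁴ = S(1−α)/4 = 4.051 W/m², giving T_e = 91.94 K.
Surface balance with a leaky layer gives σT_s⁴ = σT_e⁴·2/(2−ε), so T_s = T_e·[2/(2−0.89)]^(1/4) = 106.5 K.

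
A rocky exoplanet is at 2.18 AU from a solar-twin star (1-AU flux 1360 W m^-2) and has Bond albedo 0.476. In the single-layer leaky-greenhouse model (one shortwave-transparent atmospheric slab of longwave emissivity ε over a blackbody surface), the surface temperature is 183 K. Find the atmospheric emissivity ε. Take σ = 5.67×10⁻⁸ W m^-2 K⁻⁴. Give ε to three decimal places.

By the inverse-square law, S = 1360/2.18² = 286.2 W m^-2.
First, T_e = [286.2·(1−0.476)/(4σ)]^(1/4) = 160.4 K.
T_s⁴ = T_e⁴·2/(2−ε) → ε = 2 − 2(T_e/T_s)⁴ = 2 − 2·(160.4/183)⁴ = 0.8209.

0.821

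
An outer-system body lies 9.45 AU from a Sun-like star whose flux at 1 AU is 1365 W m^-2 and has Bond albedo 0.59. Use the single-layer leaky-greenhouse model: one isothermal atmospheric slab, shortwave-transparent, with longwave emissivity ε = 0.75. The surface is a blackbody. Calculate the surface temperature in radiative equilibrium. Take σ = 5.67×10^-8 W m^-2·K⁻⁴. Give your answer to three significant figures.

Irradiance scales as 1/d², so S = 1365 W m^-2 × (1/9.45)² = 15.29 W m^-2.
At the top of the atmosphere, σT_e⁴ = S(1−α)/4 = 1.567 W m^-2, giving T_e = 72.50 K.
The surface balance (absorbed SW + ε·downward IR = σT_s⁴) with T_a⁴ = T_s⁴/2 reduces to T_s = T_e·[2/(2−ε)]^¼ = 81.54 K.

81.5 K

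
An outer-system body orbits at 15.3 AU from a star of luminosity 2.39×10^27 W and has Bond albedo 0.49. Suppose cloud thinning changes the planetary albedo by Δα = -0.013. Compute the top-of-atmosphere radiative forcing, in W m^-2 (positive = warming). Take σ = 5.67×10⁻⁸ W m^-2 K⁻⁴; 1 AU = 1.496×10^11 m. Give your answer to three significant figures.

0.118 W m^-2

Orbital distance: d = 15.3 AU = 2.289×10^12 m.
S = L/(4πd²) = 36.30 W m^-2.
TOA radiative forcing: ΔF = −S·Δα/4 = −36.30·(-0.013)/4 = 0.1180 W m^-2.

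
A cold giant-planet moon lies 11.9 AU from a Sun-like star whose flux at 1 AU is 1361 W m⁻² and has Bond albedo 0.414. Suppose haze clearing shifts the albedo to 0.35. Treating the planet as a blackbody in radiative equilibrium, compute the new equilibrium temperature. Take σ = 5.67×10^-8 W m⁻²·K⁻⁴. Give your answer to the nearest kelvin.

Irradiance scales as 1/d², so S = 1361 W m⁻² × (1/11.9)² = 9.611 W m⁻².
T₂ = [S(1−α₂)/(4σ)]^(1/4) = [9.611·0.65/(4σ)]^(1/4) = 72.45 K.

72 K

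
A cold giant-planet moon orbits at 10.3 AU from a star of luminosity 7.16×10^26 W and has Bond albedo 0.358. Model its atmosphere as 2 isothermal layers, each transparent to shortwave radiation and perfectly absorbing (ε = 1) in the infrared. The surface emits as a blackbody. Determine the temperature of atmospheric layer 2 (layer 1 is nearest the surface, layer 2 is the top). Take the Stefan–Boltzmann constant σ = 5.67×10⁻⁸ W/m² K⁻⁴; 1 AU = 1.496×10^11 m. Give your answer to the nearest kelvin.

91 kelvin

d = 10.3 × 1.496×10^11 m = 1.541×10^12 m.
Spreading L over a sphere of radius d: S = 7.16×10^26/(4π·1.54×10^12²) = 24.00 W/m².
The effective emission temperature is T_e = [S(1−α)/(4σ)]^¼ = 90.79 K.
In the N-layer model, layer k (counted from the surface) has T_k = (N+1−k)^(1/4)·T_e.
With k = 2: T_2 = (2+1−2)^¼·90.79 K = 90.79 K.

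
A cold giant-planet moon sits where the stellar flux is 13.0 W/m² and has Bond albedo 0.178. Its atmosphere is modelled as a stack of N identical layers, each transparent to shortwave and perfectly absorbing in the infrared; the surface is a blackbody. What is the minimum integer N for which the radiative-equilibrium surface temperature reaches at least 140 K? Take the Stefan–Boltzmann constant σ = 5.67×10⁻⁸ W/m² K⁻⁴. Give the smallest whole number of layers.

OLR = S(1−α)/4 = 2.671 W/m²; the top layer radiates at T_e = 82.85 K.
T_s = (N+1)^(1/4)·T_e ≥ 140 K requires N+1 ≥ (T_s/T_e)⁴ = (140/82.85)⁴ = 8.153.
Rounding up, N = 8.

8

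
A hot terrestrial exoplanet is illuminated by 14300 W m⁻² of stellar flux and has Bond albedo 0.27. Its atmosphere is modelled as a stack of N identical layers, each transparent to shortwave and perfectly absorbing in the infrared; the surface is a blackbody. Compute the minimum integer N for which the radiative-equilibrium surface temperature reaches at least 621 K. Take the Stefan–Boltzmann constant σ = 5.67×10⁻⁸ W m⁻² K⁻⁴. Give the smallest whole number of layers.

Top-of-atmosphere balance: σT_e⁴ = S(1−α)/4 = 2610 W m⁻² → T_e = 463.2 K.
Need (N+1)T_e⁴ ≥ T_s⁴, i.e. N+1 ≥ (621/463.2)⁴ = 3.231.
Rounding up, N = 3.

3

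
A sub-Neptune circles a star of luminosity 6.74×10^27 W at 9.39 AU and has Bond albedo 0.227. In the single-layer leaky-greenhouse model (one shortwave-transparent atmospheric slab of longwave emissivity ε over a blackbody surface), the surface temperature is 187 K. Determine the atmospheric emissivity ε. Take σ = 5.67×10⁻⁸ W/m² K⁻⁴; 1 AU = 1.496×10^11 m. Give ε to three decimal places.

0.485

d = 9.39 × 1.496×10^11 m = 1.405×10^12 m.
Spreading L over a sphere of radius d: S = 6.74×10^27/(4π·1.40×10^12²) = 271.8 W/m².
Effective temperature: T_e = [S(1−α)/(4σ)]^(1/4) = 174.5 K.
Inverting T_s⁴ = 2T_e⁴/(2−ε): (T_e/T_s)⁴ = 0.7576, so ε = 2(1 − 0.7576) = 0.4848.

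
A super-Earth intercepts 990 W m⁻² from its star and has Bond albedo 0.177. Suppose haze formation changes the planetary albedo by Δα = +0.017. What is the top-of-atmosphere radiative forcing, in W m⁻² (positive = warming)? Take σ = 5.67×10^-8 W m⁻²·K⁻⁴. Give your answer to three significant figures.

ΔF = −(S/4)Δα = −(990.0/4)×(+0.017) = -4.208 W m⁻².

-4.21 W m⁻²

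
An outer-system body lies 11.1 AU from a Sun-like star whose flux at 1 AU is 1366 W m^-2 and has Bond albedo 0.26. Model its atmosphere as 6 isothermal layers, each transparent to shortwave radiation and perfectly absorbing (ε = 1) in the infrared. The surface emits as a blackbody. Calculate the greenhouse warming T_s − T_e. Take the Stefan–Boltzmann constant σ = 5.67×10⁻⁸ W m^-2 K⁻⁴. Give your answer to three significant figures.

48.6 K

Irradiance scales as 1/d², so S = 1366 W m^-2 × (1/11.1)² = 11.09 W m^-2.
Top-of-atmosphere balance: σT_e⁴ = S(1−α)/4 = 2.051 W m^-2 → T_e = 77.55 K.
Surface: T_s = (7)^¼·T_e = 126.1 K.
Warming: T_s − T_e = 48.59 K.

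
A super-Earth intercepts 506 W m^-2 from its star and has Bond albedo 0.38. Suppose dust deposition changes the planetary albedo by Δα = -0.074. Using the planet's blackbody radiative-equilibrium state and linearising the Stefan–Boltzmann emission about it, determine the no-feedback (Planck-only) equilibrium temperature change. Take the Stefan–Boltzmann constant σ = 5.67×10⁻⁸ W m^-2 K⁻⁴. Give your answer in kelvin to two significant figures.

5.8 K

The baseline emission temperature is T_e = 192.9 K.
TOA radiative forcing: ΔF = −S·Δα/4 = −506.0·(-0.074)/4 = 9.361 W m^-2.
The Planck feedback parameter is 4σT_e³ = 1.627 W m^-2/K.
Hence the no-feedback warming is ΔF/(4σT_e³) = 5.75 K.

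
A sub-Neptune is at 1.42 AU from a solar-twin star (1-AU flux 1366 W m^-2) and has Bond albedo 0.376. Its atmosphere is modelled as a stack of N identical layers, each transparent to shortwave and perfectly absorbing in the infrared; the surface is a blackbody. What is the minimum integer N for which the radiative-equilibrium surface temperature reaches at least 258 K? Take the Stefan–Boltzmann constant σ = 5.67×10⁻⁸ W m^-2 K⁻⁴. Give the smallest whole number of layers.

Flux at the orbit: S = 1366/(1.42)² = 677.4 W m^-2.
The effective emission temperature is T_e = [S(1−α)/(4σ)]^¼ = 207.8 K.
Need (N+1)T_e⁴ ≥ T_s⁴, i.e. N+1 ≥ (258/207.8)⁴ = 2.377.
The minimum whole number is N = 2.

2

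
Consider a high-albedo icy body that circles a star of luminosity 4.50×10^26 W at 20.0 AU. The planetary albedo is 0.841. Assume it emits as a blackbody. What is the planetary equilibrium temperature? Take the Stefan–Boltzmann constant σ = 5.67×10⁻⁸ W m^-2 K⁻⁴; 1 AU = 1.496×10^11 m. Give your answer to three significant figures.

Orbital distance: d = 20.0 AU = 2.992×10^12 m.
Flux at the orbit: S = L/(4πd²) = 4.50×10^26/(4π·(2.99×10^12)²) = 4.000 W m^-2.
Absorbed flux (global mean): S(1−α)/4 = 4.000·0.159/4 = 0.1590 W m^-2.
Balancing against σT⁴: T = (0.1590/5.67×10⁻⁸)^(1/4) = 40.92 K.

40.9 K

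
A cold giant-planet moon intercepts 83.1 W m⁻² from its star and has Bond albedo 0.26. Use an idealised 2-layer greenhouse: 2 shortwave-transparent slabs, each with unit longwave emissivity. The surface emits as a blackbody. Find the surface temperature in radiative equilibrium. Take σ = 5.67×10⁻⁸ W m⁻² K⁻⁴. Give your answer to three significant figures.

OLR = S(1−α)/4 = 15.37 W m⁻²; the top layer radiates at T_e = 128.3 K.
With N = 2 opaque layers, T_s = (N+1)^(1/4)·T_e = 3^(1/4)·128.3 = 168.9 K.

169 K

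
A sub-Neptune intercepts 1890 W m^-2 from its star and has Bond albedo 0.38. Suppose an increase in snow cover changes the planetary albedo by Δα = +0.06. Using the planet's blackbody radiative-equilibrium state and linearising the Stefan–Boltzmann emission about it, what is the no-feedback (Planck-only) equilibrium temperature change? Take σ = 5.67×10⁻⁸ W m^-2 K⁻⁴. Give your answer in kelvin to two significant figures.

Reference equilibrium: T_e = [S(1−α)/(4σ)]^(1/4) = 268.1 K.
TOA radiative forcing: ΔF = −S·Δα/4 = −1890·(+0.06)/4 = -28.35 W m^-2.
Linearising σT⁴ gives d(σT⁴)/dT = 4σT_e³ = 4.371 W m^-2 per K.
ΔT₀ = ΔF/λ_P = -28.35/4.371 = -6.49 K.

-6.5 kelvin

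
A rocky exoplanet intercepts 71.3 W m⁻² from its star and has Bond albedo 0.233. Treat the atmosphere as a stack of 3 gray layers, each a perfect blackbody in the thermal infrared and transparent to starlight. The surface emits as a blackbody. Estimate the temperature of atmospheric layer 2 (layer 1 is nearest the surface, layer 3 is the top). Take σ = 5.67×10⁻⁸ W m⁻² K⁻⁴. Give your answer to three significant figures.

148 K

The effective emission temperature is T_e = [S(1−α)/(4σ)]^¼ = 124.6 K.
The net upward flux σT_e⁴ is constant between every pair of levels, so T_k⁴ = (N+1−k)T_e⁴.
T_2 = (2)^(1/4)·124.6 = 148.2 K.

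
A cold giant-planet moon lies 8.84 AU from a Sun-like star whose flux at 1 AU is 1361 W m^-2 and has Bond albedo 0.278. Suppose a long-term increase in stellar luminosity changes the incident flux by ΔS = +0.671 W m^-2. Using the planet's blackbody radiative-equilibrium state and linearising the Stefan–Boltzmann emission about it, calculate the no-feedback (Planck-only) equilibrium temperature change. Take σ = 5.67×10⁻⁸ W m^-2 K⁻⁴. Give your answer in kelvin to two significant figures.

0.83 K

Flux at the orbit: S = 1361/(8.84)² = 17.42 W m^-2.
Reference equilibrium: T_e = [S(1−α)/(4σ)]^(1/4) = 86.29 K.
TOA radiative forcing: ΔF = (1−α)ΔS/4 = 0.722·(+0.671)/4 = 0.1211 W m^-2.
Linearising σT⁴ gives d(σT⁴)/dT = 4σT_e³ = 0.1457 W m^-2 per K.
ΔT₀ = ΔF/λ_P = 0.1211/0.1457 = 0.831 K.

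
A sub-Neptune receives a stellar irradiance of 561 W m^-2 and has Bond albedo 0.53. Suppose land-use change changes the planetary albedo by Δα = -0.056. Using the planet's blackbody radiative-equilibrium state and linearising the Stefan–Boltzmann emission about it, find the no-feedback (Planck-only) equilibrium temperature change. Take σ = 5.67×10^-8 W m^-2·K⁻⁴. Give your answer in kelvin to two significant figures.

Reference equilibrium: T_e = [S(1−α)/(4σ)]^(1/4) = 184.7 K.
TOA radiative forcing: ΔF = −S·Δα/4 = −561.0·(-0.056)/4 = 7.854 W m^-2.
Planck response: λ_P = 4σT_e³ = 4·5.67×10⁻⁸·(184.7)³ = 1.428 W m^-2/K.
ΔT₀ = ΔF/λ_P = 7.854/1.428 = 5.50 K.

5.5 K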